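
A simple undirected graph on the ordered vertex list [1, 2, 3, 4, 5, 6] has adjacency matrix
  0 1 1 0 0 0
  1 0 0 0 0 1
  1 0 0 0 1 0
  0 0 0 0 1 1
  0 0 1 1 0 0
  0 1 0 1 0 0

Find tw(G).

2

A width-2 tree decomposition is:
Bags: B1 = {1, 3, 5}  B2 = {1, 4, 5}  B3 = {1, 4, 6}  B4 = {1, 2, 6}
Tree: B1–B2, B2–B3, B3–B4
Every bag has size at most 3, so the width is 3 − 1 = 2 and tw(G) ≤ 2. The edges 1–3–5–4–6–2–1 form a cycle, so G is not a tree and its treewidth is at least 2. Hence tw(G) = 2 exactly.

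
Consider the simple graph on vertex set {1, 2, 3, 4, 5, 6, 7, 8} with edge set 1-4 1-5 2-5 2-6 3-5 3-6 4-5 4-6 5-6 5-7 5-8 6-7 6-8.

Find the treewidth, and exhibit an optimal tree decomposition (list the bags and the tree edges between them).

The largest bag has 3 vertices, giving width 2; this decomposition certifies tw(G) ≤ 2. On the other hand G contains the 3-clique {1, 4, 5}. A clique must lie in a single bag of any decomposition, so no decomposition can have width below 2. Hence tw(G) = 2 exactly.

Treewidth 2.
One optimal decomposition is:
Bags: B1 = {5, 6, 8}  B2 = {2, 5, 6}  B3 = {5, 6, 7}  B4 = {4, 5, 6}  B5 = {3, 5, 6}  B6 = {1, 4, 5}
Tree: B1–B2, B1–B3, B2–B4, B2–B5, B4–B6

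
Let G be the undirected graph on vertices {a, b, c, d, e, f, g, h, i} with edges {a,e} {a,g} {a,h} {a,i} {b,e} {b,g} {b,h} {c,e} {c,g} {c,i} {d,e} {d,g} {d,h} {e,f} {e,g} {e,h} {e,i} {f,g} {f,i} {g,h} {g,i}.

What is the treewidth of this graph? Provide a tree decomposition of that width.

Each bag holds 4 vertices, so the decomposition has width 3, which upper-bounds the treewidth. For the lower bound, the 4 vertices {d, e, g, h} are pairwise adjacent, and any tree decomposition puts a clique entirely inside one bag — forcing width ≥ 3. Hence tw(G) = 3 exactly.

Treewidth 3.
Bags: B1 = {a, e, g, h}  B2 = {d, e, g, h}  B3 = {a, e, g, i}  B4 = {b, e, g, h}  B5 = {e, f, g, i}  B6 = {c, e, g, i}
Tree: B1–B2, B1–B3, B2–B4, B3–B5, B5–B6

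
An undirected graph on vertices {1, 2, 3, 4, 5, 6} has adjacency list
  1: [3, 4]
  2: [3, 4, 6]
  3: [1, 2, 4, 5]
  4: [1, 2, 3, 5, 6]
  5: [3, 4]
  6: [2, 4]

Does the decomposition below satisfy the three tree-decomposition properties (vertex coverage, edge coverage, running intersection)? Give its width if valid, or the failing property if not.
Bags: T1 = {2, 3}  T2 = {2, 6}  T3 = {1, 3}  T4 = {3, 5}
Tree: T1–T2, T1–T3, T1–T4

No — vertex 4 appears in no bag.

A tree decomposition must satisfy three properties: every vertex lies in some bag; for every edge, both endpoints lie together in some bag; and for every vertex, the bags containing it form a connected subtree. Here vertex 4 appears in no bag, so the decomposition is invalid.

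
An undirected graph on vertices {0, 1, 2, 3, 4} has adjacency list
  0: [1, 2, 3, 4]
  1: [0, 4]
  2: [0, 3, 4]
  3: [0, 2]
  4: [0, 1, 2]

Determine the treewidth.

2

A width-2 tree decomposition is:
Bags: B1 = {0, 1, 4}  B2 = {0, 2, 4}  B3 = {0, 2, 3}
Tree: B1–B2, B2–B3
The largest bag has 3 vertices, giving width 2; this decomposition certifies tw(G) ≤ 2. For the lower bound, the 3 vertices {0, 1, 4} are pairwise adjacent, and any tree decomposition puts a clique entirely inside one bag — forcing width ≥ 2. The upper and lower bounds meet at 2, so that is the treewidth.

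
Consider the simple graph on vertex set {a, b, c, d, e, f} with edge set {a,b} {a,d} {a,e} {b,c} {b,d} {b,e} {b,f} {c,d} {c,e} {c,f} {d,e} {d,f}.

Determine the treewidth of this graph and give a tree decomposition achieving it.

Treewidth 3.
One such decomposition:
Bags: B1 = {a, b, d, e}  B2 = {b, c, d, e}  B3 = {b, c, d, f}
Tree: B1–B2, B2–B3

The largest bag has 4 vertices, giving width 3; this decomposition certifies tw(G) ≤ 3. Conversely, {b, c, d, e} is a clique of size 4, and the vertices of any clique must share a bag in every tree decomposition; so some bag has ≥ 4 vertices and tw(G) ≥ 3. Combining the bounds, tw(G) = 3.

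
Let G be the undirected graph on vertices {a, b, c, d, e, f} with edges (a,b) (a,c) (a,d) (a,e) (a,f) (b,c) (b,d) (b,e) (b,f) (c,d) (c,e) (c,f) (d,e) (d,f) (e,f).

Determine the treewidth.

5

A width-5 tree decomposition is:
Bags: B1 = {a, b, c, d, e, f}
Tree: (single bag)
A single bag containing all 6 vertices is trivially a valid decomposition of width 5. For the lower bound, the 6 vertices {a, b, c, d, e, f} are pairwise adjacent, and any tree decomposition puts a clique entirely inside one bag — forcing width ≥ 5. Therefore the treewidth is 5.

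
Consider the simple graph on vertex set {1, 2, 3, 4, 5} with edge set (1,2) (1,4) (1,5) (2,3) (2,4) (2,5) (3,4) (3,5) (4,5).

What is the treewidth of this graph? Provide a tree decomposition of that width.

Treewidth 3.
Bags: B1 = {2, 3, 4, 5}  B2 = {1, 2, 4, 5}
Tree: B1–B2

Each bag holds 4 vertices, so the decomposition has width 3, which upper-bounds the treewidth. Conversely, {1, 2, 4, 5} is a clique of size 4, and the vertices of any clique must share a bag in every tree decomposition; so some bag has ≥ 4 vertices and tw(G) ≥ 3. Combining the bounds, tw(G) = 3.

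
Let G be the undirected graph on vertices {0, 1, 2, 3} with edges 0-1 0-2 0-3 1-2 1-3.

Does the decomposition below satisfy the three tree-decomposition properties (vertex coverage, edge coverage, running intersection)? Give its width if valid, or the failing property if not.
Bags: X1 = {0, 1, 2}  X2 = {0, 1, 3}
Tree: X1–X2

Yes; width 2.

Vertex coverage: the bags together contain {0, 1, 2, 3}, the full vertex set. Edge coverage: each edge of G has both endpoints in at least one bag. Running intersection: for every vertex, the bags containing it form a connected subtree. All three properties hold, so this is a valid tree decomposition of width max|bag| − 1 = 2, and hence tw(G) ≤ 2.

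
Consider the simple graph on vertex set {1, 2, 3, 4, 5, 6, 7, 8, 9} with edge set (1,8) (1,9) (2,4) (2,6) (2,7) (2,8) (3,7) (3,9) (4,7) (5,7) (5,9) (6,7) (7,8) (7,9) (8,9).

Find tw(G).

2

A width-2 tree decomposition is:
Bags: B1 = {7, 8, 9}  B2 = {2, 7, 8}  B3 = {2, 4, 7}  B4 = {2, 6, 7}  B5 = {5, 7, 9}  B6 = {1, 8, 9}  B7 = {3, 7, 9}
Tree: B1–B2, B2–B3, B2–B4, B1–B5, B1–B6, B1–B7
Each bag holds 3 vertices, so the decomposition has width 2, which upper-bounds the treewidth. For the lower bound, the 3 vertices {1, 8, 9} are pairwise adjacent, and any tree decomposition puts a clique entirely inside one bag — forcing width ≥ 2. Hence tw(G) = 2 exactly.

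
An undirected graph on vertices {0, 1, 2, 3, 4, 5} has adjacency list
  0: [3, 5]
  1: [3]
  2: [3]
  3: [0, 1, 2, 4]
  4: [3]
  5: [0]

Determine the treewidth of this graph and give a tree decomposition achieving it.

Treewidth 1.
Bags: B1 = {1, 3}  B2 = {2, 3}  B3 = {0, 3}  B4 = {0, 5}  B5 = {3, 4}
Tree: B1–B2, B1–B3, B3–B4, B3–B5

Each bag holds 2 vertices, so the decomposition has width 1, which upper-bounds the treewidth. Any graph with an edge has treewidth ≥ 1, and G has the edge 1–3. The upper and lower bounds meet at 1, so that is the treewidth.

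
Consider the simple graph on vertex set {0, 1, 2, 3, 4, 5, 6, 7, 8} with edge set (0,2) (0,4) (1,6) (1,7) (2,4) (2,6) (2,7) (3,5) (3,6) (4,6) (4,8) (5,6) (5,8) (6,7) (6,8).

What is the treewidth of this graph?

A width-2 tree decomposition is:
Bags: B1 = {2, 4, 6}  B2 = {4, 6, 8}  B3 = {2, 6, 7}  B4 = {5, 6, 8}  B5 = {0, 2, 4}  B6 = {1, 6, 7}  B7 = {3, 5, 6}
Tree: B1–B2, B1–B3, B2–B4, B1–B5, B3–B6, B4–B7
The largest bag has 3 vertices, giving width 2; this decomposition certifies tw(G) ≤ 2. On the other hand G contains the 3-clique {0, 2, 4}. A clique must lie in a single bag of any decomposition, so no decomposition can have width below 2. Combining the bounds, tw(G) = 2.

2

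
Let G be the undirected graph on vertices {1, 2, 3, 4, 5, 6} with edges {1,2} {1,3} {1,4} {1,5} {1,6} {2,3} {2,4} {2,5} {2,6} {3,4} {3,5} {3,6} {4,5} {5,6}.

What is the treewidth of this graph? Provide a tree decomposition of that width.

The largest bag has 5 vertices, giving width 4; this decomposition certifies tw(G) ≤ 4. On the other hand G contains the 5-clique {1, 2, 3, 4, 5}. A clique must lie in a single bag of any decomposition, so no decomposition can have width below 4. Hence tw(G) = 4 exactly.

Treewidth 4.
One such decomposition:
Bags: B1 = {1, 2, 3, 4, 5}  B2 = {1, 2, 3, 5, 6}
Tree: B1–B2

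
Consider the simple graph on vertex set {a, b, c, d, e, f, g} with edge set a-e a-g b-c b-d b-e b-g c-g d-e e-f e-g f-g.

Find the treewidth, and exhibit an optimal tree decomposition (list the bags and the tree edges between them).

Treewidth 2.
One such decomposition:
Bags: B1 = {a, e, g}  B2 = {b, e, g}  B3 = {b, c, g}  B4 = {b, d, e}  B5 = {e, f, g}
Tree: B1–B2, B2–B3, B2–B4, B1–B5

Each bag holds 3 vertices, so the decomposition has width 2, which upper-bounds the treewidth. For the lower bound, the 3 vertices {b, d, e} are pairwise adjacent, and any tree decomposition puts a clique entirely inside one bag — forcing width ≥ 2. Therefore the treewidth is 2.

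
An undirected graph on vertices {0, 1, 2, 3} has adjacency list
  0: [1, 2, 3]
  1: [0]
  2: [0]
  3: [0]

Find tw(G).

A width-1 tree decomposition is:
Bags: B1 = {0, 1}  B2 = {0, 2}  B3 = {0, 3}
Tree: B1–B2, B1–B3
The largest bag has 2 vertices, giving width 1; this decomposition certifies tw(G) ≤ 1. G has an edge, so its treewidth is at least 1. Therefore the treewidth is 1.

1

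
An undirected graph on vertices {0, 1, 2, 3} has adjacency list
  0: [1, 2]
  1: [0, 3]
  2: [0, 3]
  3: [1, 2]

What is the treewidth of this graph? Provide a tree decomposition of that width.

Treewidth 2.
One optimal decomposition is:
Bags: B1 = {0, 2, 3}  B2 = {0, 1, 3}
Tree: B1–B2

The largest bag has 3 vertices, giving width 2; this decomposition certifies tw(G) ≤ 2. For the lower bound, G contains the cycle 0–2–3–1–0, so G is not a forest; only forests have treewidth ≤ 1, hence tw(G) ≥ 2. Combining the bounds, tw(G) = 2.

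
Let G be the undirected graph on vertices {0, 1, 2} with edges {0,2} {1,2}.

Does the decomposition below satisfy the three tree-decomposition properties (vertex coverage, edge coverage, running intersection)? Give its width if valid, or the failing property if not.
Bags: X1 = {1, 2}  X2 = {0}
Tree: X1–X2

No — edge (2,0) lies in no bag.

A tree decomposition must satisfy three properties: every vertex lies in some bag; for every edge, both endpoints lie together in some bag; and for every vertex, the bags containing it form a connected subtree. Here edge (2,0) lies in no bag, so the decomposition is invalid.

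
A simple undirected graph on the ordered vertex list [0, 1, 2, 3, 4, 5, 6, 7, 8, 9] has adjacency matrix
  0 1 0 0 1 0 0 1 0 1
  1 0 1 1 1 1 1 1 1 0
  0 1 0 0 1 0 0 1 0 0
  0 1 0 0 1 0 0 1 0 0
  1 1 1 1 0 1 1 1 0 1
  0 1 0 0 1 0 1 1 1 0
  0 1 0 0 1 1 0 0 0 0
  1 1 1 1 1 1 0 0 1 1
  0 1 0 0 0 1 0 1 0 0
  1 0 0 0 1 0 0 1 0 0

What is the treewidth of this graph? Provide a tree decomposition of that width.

Treewidth 3.
One such decomposition:
Bags: B1 = {1, 4, 5, 7}  B2 = {1, 4, 5, 6}  B3 = {1, 3, 4, 7}  B4 = {1, 2, 4, 7}  B5 = {0, 1, 4, 7}  B6 = {1, 5, 7, 8}  B7 = {0, 4, 7, 9}
Tree: B1–B2, B1–B3, B3–B4, B1–B5, B1–B6, B5–B7

The largest bag has 4 vertices, giving width 3; this decomposition certifies tw(G) ≤ 3. Conversely, {1, 5, 7, 8} is a clique of size 4, and the vertices of any clique must share a bag in every tree decomposition; so some bag has ≥ 4 vertices and tw(G) ≥ 3. Therefore the treewidth is 3.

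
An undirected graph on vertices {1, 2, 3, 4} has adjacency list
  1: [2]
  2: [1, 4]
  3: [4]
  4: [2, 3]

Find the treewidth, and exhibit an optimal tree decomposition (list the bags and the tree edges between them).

Treewidth 1.
Bags: B1 = {2, 4}  B2 = {3, 4}  B3 = {1, 2}
Tree: B1–B2, B1–B3

Every bag has size at most 2, so the width is 2 − 1 = 1 and tw(G) ≤ 1. Since G has at least one edge (e.g. 4–2), it is not an edgeless graph, so tw(G) ≥ 1. The upper and lower bounds meet at 1, so that is the treewidth.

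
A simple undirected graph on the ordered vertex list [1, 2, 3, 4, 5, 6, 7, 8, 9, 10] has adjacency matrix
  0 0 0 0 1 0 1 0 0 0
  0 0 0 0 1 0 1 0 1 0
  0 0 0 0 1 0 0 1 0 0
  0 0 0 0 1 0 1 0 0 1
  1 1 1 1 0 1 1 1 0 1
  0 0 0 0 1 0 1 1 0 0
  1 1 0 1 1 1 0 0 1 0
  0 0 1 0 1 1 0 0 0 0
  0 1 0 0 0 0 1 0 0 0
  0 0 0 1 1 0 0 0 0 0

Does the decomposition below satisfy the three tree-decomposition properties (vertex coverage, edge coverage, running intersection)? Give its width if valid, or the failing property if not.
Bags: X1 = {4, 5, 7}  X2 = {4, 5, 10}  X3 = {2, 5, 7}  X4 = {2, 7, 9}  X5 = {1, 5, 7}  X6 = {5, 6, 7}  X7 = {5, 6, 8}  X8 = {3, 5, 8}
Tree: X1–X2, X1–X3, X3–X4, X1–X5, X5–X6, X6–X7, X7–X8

Yes; width 2.

Vertex coverage: the bags together contain {1, 2, 3, 4, 5, 6, 7, 8, 9, 10}, the full vertex set. Edge coverage: each edge of G has both endpoints in at least one bag. Running intersection: for every vertex, the bags containing it form a connected subtree. All three properties hold, so this is a valid tree decomposition of width max|bag| − 1 = 2, and hence tw(G) ≤ 2.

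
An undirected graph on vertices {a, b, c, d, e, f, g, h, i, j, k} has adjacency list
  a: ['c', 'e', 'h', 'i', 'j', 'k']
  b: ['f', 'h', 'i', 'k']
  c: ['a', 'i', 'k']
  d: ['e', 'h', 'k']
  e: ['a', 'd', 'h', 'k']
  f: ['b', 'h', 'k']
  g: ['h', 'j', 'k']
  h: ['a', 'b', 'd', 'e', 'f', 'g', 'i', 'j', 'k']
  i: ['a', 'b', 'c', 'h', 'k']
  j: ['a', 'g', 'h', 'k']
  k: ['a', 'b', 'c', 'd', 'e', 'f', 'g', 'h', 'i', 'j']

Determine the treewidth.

3

A width-3 tree decomposition is:
Bags: B1 = {a, h, j, k}  B2 = {a, e, h, k}  B3 = {g, h, j, k}  B4 = {a, h, i, k}  B5 = {b, h, i, k}  B6 = {d, e, h, k}  B7 = {a, c, i, k}  B8 = {b, f, h, k}
Tree: B1–B2, B1–B3, B2–B4, B4–B5, B2–B6, B4–B7, B5–B8
The largest bag has 4 vertices, giving width 3; this decomposition certifies tw(G) ≤ 3. For the lower bound, the 4 vertices {d, e, h, k} are pairwise adjacent, and any tree decomposition puts a clique entirely inside one bag — forcing width ≥ 3. The upper and lower bounds meet at 3, so that is the treewidth.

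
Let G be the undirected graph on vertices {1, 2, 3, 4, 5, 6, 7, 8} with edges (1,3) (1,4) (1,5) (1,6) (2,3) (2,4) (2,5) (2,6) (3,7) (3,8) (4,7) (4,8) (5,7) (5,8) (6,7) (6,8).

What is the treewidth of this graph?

A width-4 tree decomposition is:
Bags: B1 = {1, 2, 4, 7, 8}  B2 = {1, 2, 6, 7, 8}  B3 = {1, 2, 5, 7, 8}  B4 = {1, 2, 3, 7, 8}
Tree: B1–B2, B2–B3, B3–B4
The largest bag has 5 vertices, giving width 4; this decomposition certifies tw(G) ≤ 4. For the lower bound: the 5 vertex sets {2,4}, {6,8}, {5,7}, {1}, {3} are disjoint, each induces a connected subgraph, and every pair is joined by at least one edge of G. Contracting each set to a single vertex therefore yields K_{5} as a minor, and since treewidth is minor-monotone, tw(G) ≥ tw(K_{5}) = 4. Combining the bounds, tw(G) = 4.

4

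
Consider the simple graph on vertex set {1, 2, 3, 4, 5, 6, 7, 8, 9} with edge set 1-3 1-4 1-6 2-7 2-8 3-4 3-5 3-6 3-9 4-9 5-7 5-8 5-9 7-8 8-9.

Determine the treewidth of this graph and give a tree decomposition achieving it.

The largest bag has 3 vertices, giving width 2; this decomposition certifies tw(G) ≤ 2. Conversely, {2, 7, 8} is a clique of size 3, and the vertices of any clique must share a bag in every tree decomposition; so some bag has ≥ 3 vertices and tw(G) ≥ 2. Therefore the treewidth is 2.

Treewidth 2.
One optimal decomposition is:
Bags: B1 = {5, 8, 9}  B2 = {3, 5, 9}  B3 = {5, 7, 8}  B4 = {3, 4, 9}  B5 = {1, 3, 4}  B6 = {2, 7, 8}  B7 = {1, 3, 6}
Tree: B1–B2, B1–B3, B2–B4, B4–B5, B3–B6, B5–B7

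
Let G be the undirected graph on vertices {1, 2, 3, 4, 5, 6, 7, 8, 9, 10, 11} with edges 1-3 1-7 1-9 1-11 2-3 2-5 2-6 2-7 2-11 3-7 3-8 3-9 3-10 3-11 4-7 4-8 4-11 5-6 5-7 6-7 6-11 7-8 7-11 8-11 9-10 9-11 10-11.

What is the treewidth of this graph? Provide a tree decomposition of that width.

The largest bag has 4 vertices, giving width 3; this decomposition certifies tw(G) ≤ 3. Conversely, {1, 3, 9, 11} is a clique of size 4, and the vertices of any clique must share a bag in every tree decomposition; so some bag has ≥ 4 vertices and tw(G) ≥ 3. The upper and lower bounds meet at 3, so that is the treewidth.

Treewidth 3.
One such decomposition:
Bags: B1 = {2, 3, 7, 11}  B2 = {2, 6, 7, 11}  B3 = {1, 3, 7, 11}  B4 = {3, 7, 8, 11}  B5 = {1, 3, 9, 11}  B6 = {2, 5, 6, 7}  B7 = {3, 9, 10, 11}  B8 = {4, 7, 8, 11}
Tree: B1–B2, B1–B3, B1–B4, B3–B5, B2–B6, B5–B7, B4–B8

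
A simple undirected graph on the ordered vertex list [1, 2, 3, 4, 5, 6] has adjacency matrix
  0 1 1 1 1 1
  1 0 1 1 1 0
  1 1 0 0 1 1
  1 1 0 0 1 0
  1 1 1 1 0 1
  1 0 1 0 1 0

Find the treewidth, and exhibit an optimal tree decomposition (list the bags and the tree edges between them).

Treewidth 3.
One such decomposition:
Bags: B1 = {1, 2, 3, 5}  B2 = {1, 3, 5, 6}  B3 = {1, 2, 4, 5}
Tree: B1–B2, B1–B3

Each bag holds 4 vertices, so the decomposition has width 3, which upper-bounds the treewidth. On the other hand G contains the 4-clique {1, 2, 3, 5}. A clique must lie in a single bag of any decomposition, so no decomposition can have width below 3. Combining the bounds, tw(G) = 3.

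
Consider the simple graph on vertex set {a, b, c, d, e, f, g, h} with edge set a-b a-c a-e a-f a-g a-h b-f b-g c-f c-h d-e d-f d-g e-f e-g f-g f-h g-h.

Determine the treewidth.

3

A width-3 tree decomposition is:
Bags: B1 = {a, b, f, g}  B2 = {a, e, f, g}  B3 = {d, e, f, g}  B4 = {a, f, g, h}  B5 = {a, c, f, h}
Tree: B1–B2, B2–B3, B1–B4, B4–B5
Each bag holds 4 vertices, so the decomposition has width 3, which upper-bounds the treewidth. For the lower bound, the 4 vertices {d, e, f, g} are pairwise adjacent, and any tree decomposition puts a clique entirely inside one bag — forcing width ≥ 3. Combining the bounds, tw(G) = 3.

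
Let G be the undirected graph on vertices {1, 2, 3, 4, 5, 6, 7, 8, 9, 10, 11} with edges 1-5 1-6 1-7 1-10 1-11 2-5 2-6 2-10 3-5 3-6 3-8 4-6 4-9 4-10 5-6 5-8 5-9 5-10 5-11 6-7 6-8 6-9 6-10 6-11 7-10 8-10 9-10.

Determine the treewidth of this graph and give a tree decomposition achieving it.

The largest bag has 4 vertices, giving width 3; this decomposition certifies tw(G) ≤ 3. On the other hand G contains the 4-clique {4, 6, 9, 10}. A clique must lie in a single bag of any decomposition, so no decomposition can have width below 3. Hence tw(G) = 3 exactly.

Treewidth 3.
Bags: B1 = {1, 5, 6, 10}  B2 = {1, 5, 6, 11}  B3 = {5, 6, 8, 10}  B4 = {1, 6, 7, 10}  B5 = {3, 5, 6, 8}  B6 = {2, 5, 6, 10}  B7 = {5, 6, 9, 10}  B8 = {4, 6, 9, 10}
Tree: B1–B2, B1–B3, B1–B4, B3–B5, B3–B6, B6–B7, B7–B8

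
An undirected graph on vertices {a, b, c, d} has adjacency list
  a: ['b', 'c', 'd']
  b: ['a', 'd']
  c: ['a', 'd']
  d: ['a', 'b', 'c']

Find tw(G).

A width-2 tree decomposition is:
Bags: B1 = {a, c, d}  B2 = {a, b, d}
Tree: B1–B2
Each bag holds 3 vertices, so the decomposition has width 2, which upper-bounds the treewidth. On the other hand G contains the 3-clique {a, c, d}. A clique must lie in a single bag of any decomposition, so no decomposition can have width below 2. Therefore the treewidth is 2.

2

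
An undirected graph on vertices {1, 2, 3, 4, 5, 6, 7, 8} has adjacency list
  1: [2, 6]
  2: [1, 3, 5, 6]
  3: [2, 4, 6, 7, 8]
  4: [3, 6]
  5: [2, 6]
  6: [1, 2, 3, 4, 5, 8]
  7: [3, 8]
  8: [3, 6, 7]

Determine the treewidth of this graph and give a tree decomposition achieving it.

Treewidth 2.
One such decomposition:
Bags: B1 = {2, 3, 6}  B2 = {3, 6, 8}  B3 = {3, 7, 8}  B4 = {1, 2, 6}  B5 = {2, 5, 6}  B6 = {3, 4, 6}
Tree: B1–B2, B2–B3, B1–B4, B1–B5, B1–B6

Every bag has size at most 3, so the width is 3 − 1 = 2 and tw(G) ≤ 2. Conversely, {3, 6, 8} is a clique of size 3, and the vertices of any clique must share a bag in every tree decomposition; so some bag has ≥ 3 vertices and tw(G) ≥ 2. Combining the bounds, tw(G) = 2.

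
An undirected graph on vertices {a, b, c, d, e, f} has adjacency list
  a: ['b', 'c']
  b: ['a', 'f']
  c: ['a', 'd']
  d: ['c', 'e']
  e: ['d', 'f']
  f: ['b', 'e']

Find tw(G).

A width-2 tree decomposition is:
Bags: B1 = {c, d, e}  B2 = {a, c, e}  B3 = {a, b, e}  B4 = {b, e, f}
Tree: B1–B2, B2–B3, B3–B4
The largest bag has 3 vertices, giving width 2; this decomposition certifies tw(G) ≤ 2. The edges e–d–c–a–b–f–e form a cycle, so G is not a tree and its treewidth is at least 2. Combining the bounds, tw(G) = 2.

2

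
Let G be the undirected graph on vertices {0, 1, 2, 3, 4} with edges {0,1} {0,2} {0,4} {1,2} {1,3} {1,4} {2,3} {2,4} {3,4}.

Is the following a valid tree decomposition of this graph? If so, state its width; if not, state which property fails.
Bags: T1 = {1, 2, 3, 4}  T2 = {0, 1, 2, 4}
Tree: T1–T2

Vertex coverage: the bags together contain {0, 1, 2, 3, 4}, the full vertex set. Edge coverage: each edge of G has both endpoints in at least one bag. Running intersection: for every vertex, the bags containing it form a connected subtree. All three properties hold, so this is a valid tree decomposition of width max|bag| − 1 = 3, and hence tw(G) ≤ 3.

Yes; width 3.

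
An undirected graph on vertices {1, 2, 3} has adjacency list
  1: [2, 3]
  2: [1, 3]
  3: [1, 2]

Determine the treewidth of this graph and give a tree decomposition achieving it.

With just one bag of size 3, the width is 3 − 1 = 2, so tw(G) ≤ 2. For the lower bound, the 3 vertices {1, 2, 3} are pairwise adjacent, and any tree decomposition puts a clique entirely inside one bag — forcing width ≥ 2. The upper and lower bounds meet at 2, so that is the treewidth.

Treewidth 2.
One optimal decomposition is:
Bags: B1 = {1, 2, 3}
Tree: (single bag)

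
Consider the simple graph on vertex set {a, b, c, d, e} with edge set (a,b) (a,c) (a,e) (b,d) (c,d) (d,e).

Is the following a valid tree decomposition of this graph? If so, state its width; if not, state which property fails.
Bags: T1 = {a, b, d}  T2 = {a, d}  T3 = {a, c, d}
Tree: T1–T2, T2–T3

No — vertex e appears in no bag.

A tree decomposition must satisfy three properties: every vertex lies in some bag; for every edge, both endpoints lie together in some bag; and for every vertex, the bags containing it form a connected subtree. Here vertex e appears in no bag, so the decomposition is invalid.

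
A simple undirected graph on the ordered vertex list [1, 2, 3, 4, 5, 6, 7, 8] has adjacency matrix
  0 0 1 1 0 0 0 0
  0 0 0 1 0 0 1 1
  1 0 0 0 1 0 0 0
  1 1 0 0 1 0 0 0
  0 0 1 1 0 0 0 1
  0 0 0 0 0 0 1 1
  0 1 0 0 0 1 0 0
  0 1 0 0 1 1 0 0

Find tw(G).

A width-2 tree decomposition is:
Bags: B1 = {1, 3, 4}  B2 = {3, 4, 5}  B3 = {2, 4, 5}  B4 = {2, 5, 8}  B5 = {2, 7, 8}  B6 = {6, 7, 8}
Tree: B1–B2, B2–B3, B3–B4, B4–B5, B5–B6
The largest bag has 3 vertices, giving width 2; this decomposition certifies tw(G) ≤ 2. Since 1–3–5–4–1 is a cycle in G, G is not acyclic. Forests are exactly the graphs of treewidth ≤ 1, so tw(G) ≥ 2. The upper and lower bounds meet at 2, so that is the treewidth.

2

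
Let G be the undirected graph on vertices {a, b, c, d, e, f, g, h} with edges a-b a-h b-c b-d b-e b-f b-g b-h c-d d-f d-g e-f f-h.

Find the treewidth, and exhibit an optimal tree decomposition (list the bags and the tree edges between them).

Every bag has size at most 3, so the width is 3 − 1 = 2 and tw(G) ≤ 2. On the other hand G contains the 3-clique {b, d, g}. A clique must lie in a single bag of any decomposition, so no decomposition can have width below 2. Hence tw(G) = 2 exactly.

Treewidth 2.
Bags: B1 = {a, b, h}  B2 = {b, f, h}  B3 = {b, d, f}  B4 = {b, d, g}  B5 = {b, e, f}  B6 = {b, c, d}
Tree: B1–B2, B2–B3, B3–B4, B3–B5, B4–B6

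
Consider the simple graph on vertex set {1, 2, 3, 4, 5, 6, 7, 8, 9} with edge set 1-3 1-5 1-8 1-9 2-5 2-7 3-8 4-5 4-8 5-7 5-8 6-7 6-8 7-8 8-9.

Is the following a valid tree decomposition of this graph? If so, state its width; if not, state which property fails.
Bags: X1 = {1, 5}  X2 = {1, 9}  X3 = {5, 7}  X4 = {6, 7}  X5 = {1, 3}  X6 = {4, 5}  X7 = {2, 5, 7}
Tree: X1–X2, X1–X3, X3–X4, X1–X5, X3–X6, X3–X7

A tree decomposition must satisfy three properties: every vertex lies in some bag; for every edge, both endpoints lie together in some bag; and for every vertex, the bags containing it form a connected subtree. Here vertex 8 appears in no bag, so the decomposition is invalid.

No — vertex 8 appears in no bag.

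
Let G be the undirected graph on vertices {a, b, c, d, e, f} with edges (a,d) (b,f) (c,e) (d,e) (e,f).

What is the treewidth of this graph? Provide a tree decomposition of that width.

The largest bag has 2 vertices, giving width 1; this decomposition certifies tw(G) ≤ 1. Any graph with an edge has treewidth ≥ 1, and G has the edge d–a. Combining the bounds, tw(G) = 1.

Treewidth 1.
One such decomposition:
Bags: B1 = {a, d}  B2 = {d, e}  B3 = {e, f}  B4 = {c, e}  B5 = {b, f}
Tree: B1–B2, B2–B3, B3–B4, B3–B5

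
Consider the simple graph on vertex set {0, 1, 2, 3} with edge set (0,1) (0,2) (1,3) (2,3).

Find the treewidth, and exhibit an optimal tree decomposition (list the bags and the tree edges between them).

Each bag holds 3 vertices, so the decomposition has width 2, which upper-bounds the treewidth. The edges 1–0–2–3–1 form a cycle, so G is not a tree and its treewidth is at least 2. Therefore the treewidth is 2.

Treewidth 2.
One optimal decomposition is:
Bags: B1 = {0, 1, 2}  B2 = {1, 2, 3}
Tree: B1–B2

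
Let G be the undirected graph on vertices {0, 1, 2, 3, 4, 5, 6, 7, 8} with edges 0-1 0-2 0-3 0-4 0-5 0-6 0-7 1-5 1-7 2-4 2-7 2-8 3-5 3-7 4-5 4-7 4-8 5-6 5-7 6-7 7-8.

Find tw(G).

A width-3 tree decomposition is:
Bags: B1 = {0, 4, 5, 7}  B2 = {0, 3, 5, 7}  B3 = {0, 1, 5, 7}  B4 = {0, 2, 4, 7}  B5 = {2, 4, 7, 8}  B6 = {0, 5, 6, 7}
Tree: B1–B2, B1–B3, B1–B4, B4–B5, B3–B6
Every bag has size at most 4, so the width is 4 − 1 = 3 and tw(G) ≤ 3. On the other hand G contains the 4-clique {0, 2, 4, 7}. A clique must lie in a single bag of any decomposition, so no decomposition can have width below 3. Therefore the treewidth is 3.

3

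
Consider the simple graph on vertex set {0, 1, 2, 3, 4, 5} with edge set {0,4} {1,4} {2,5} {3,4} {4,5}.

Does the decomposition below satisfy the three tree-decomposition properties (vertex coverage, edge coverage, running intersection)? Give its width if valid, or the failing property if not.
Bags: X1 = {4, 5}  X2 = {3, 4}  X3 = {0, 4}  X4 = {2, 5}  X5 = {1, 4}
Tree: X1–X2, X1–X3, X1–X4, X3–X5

Vertex coverage: the bags together contain {0, 1, 2, 3, 4, 5}, the full vertex set. Edge coverage: each edge of G has both endpoints in at least one bag. Running intersection: for every vertex, the bags containing it form a connected subtree. All three properties hold, so this is a valid tree decomposition of width max|bag| − 1 = 1, and hence tw(G) ≤ 1.

Yes; width 1.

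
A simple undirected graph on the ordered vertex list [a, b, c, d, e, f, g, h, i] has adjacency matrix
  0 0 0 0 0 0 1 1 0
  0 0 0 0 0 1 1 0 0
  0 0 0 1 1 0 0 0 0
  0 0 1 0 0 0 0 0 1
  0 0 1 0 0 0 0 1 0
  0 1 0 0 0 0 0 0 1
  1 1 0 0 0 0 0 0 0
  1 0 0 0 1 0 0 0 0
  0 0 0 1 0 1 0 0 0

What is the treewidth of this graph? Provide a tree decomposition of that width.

Treewidth 2.
One optimal decomposition is:
Bags: B1 = {a, b, g}  B2 = {a, b, h}  B3 = {b, e, h}  B4 = {b, c, e}  B5 = {b, c, d}  B6 = {b, d, i}  B7 = {b, f, i}
Tree: B1–B2, B2–B3, B3–B4, B4–B5, B5–B6, B6–B7

The largest bag has 3 vertices, giving width 2; this decomposition certifies tw(G) ≤ 2. Since b–g–a–h–e–c–d–i–f–b is a cycle in G, G is not acyclic. Forests are exactly the graphs of treewidth ≤ 1, so tw(G) ≥ 2. The upper and lower bounds meet at 2, so that is the treewidth.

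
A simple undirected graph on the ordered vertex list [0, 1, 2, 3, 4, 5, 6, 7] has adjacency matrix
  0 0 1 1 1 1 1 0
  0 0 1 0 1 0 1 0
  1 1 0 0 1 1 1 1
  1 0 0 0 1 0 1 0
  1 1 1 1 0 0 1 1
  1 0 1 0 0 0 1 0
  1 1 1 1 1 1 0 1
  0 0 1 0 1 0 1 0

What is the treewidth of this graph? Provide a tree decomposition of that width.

Treewidth 3.
One optimal decomposition is:
Bags: B1 = {0, 2, 4, 6}  B2 = {0, 3, 4, 6}  B3 = {1, 2, 4, 6}  B4 = {2, 4, 6, 7}  B5 = {0, 2, 5, 6}
Tree: B1–B2, B1–B3, B1–B4, B1–B5

Every bag has size at most 4, so the width is 4 − 1 = 3 and tw(G) ≤ 3. On the other hand G contains the 4-clique {0, 2, 4, 6}. A clique must lie in a single bag of any decomposition, so no decomposition can have width below 3. The upper and lower bounds meet at 3, so that is the treewidth.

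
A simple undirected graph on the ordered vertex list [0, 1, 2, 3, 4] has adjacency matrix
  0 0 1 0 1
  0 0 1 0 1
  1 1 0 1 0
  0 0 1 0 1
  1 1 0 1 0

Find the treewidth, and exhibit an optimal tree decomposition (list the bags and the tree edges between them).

Treewidth 2.
One such decomposition:
Bags: B1 = {1, 2, 4}  B2 = {2, 3, 4}  B3 = {0, 2, 4}
Tree: B1–B2, B2–B3

Each bag holds 3 vertices, so the decomposition has width 2, which upper-bounds the treewidth. For the lower bound, G contains the cycle 4–1–2–3–4, so G is not a forest; only forests have treewidth ≤ 1, hence tw(G) ≥ 2. Therefore the treewidth is 2.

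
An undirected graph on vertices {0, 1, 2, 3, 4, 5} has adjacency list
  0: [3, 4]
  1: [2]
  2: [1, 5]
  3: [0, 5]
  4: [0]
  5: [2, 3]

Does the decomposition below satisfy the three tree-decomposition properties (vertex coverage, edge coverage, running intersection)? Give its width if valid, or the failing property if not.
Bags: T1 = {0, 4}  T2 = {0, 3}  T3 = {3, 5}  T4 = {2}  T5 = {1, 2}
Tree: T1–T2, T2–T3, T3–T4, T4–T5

No — edge (5,2) lies in no bag.

A tree decomposition must satisfy three properties: every vertex lies in some bag; for every edge, both endpoints lie together in some bag; and for every vertex, the bags containing it form a connected subtree. Here edge (5,2) lies in no bag, so the decomposition is invalid.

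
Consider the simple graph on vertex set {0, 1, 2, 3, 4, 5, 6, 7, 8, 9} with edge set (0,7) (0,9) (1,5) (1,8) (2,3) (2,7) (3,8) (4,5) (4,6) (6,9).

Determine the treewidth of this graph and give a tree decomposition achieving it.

Treewidth 2.
One such decomposition:
Bags: B1 = {2, 3, 8}  B2 = {2, 7, 8}  B3 = {0, 7, 8}  B4 = {0, 8, 9}  B5 = {6, 8, 9}  B6 = {4, 6, 8}  B7 = {4, 5, 8}  B8 = {1, 5, 8}
Tree: B1–B2, B2–B3, B3–B4, B4–B5, B5–B6, B6–B7, B7–B8

The largest bag has 3 vertices, giving width 2; this decomposition certifies tw(G) ≤ 2. The edges 8–3–2–7–0–9–6–4–5–1–8 form a cycle, so G is not a tree and its treewidth is at least 2. Combining the bounds, tw(G) = 2.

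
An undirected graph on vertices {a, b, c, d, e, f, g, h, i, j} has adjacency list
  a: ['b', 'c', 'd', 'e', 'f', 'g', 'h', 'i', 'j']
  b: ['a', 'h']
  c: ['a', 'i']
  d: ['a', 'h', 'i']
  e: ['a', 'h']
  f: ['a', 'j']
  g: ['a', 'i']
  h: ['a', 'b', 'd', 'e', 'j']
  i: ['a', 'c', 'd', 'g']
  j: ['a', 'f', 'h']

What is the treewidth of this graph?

2

A width-2 tree decomposition is:
Bags: B1 = {a, d, h}  B2 = {a, b, h}  B3 = {a, d, i}  B4 = {a, e, h}  B5 = {a, h, j}  B6 = {a, f, j}  B7 = {a, g, i}  B8 = {a, c, i}
Tree: B1–B2, B1–B3, B2–B4, B4–B5, B5–B6, B3–B7, B7–B8
The largest bag has 3 vertices, giving width 2; this decomposition certifies tw(G) ≤ 2. For the lower bound, the 3 vertices {a, f, j} are pairwise adjacent, and any tree decomposition puts a clique entirely inside one bag — forcing width ≥ 2. Hence tw(G) = 2 exactly.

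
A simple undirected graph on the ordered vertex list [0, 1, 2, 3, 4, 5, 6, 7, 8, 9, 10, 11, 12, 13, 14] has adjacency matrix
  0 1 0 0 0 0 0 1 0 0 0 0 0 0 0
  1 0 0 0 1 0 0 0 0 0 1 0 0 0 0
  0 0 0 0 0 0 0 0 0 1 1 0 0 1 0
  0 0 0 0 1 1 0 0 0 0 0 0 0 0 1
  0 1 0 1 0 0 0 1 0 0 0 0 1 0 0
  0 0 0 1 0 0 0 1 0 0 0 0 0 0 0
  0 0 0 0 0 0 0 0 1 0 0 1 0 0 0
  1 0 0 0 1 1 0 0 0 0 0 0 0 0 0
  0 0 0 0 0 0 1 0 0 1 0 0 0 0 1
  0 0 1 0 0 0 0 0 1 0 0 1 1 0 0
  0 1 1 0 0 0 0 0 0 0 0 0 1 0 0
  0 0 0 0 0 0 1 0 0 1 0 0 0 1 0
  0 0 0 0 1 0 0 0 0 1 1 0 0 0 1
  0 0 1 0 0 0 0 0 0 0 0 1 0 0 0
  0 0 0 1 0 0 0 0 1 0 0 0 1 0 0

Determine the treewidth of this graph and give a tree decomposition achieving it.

Each bag holds 4 vertices, so the decomposition has width 3, which upper-bounds the treewidth. For the lower bound: the 4 vertex sets {6,11,13}, {8}, {9}, {2,10,12,14} are disjoint, each induces a connected subgraph, and every pair is joined by at least one edge of G. Contracting each set to a single vertex therefore yields K_{4} as a minor, and since treewidth is minor-monotone, tw(G) ≥ tw(K_{4}) = 3. The upper and lower bounds meet at 3, so that is the treewidth.

Treewidth 3.
Bags: B1 = {6, 8, 11, 13}  B2 = {8, 9, 11, 13}  B3 = {2, 8, 9, 13}  B4 = {2, 8, 9, 14}  B5 = {2, 9, 12, 14}  B6 = {2, 10, 12, 14}  B7 = {3, 10, 12, 14}  B8 = {3, 4, 10, 12}  B9 = {1, 3, 4, 10}  B10 = {1, 3, 4, 5}  B11 = {1, 4, 5, 7}  B12 = {0, 1, 5, 7}
Tree: B1–B2, B2–B3, B3–B4, B4–B5, B5–B6, B6–B7, B7–B8, B8–B9, B9–B10, B10–B11, B11–B12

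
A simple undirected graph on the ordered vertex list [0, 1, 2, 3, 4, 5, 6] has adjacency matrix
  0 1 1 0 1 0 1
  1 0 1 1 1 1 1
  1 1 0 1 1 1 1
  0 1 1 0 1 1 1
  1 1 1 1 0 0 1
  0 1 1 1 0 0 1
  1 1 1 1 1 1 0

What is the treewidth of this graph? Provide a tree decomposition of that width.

Each bag holds 5 vertices, so the decomposition has width 4, which upper-bounds the treewidth. Conversely, {0, 1, 2, 4, 6} is a clique of size 5, and the vertices of any clique must share a bag in every tree decomposition; so some bag has ≥ 5 vertices and tw(G) ≥ 4. Hence tw(G) = 4 exactly.

Treewidth 4.
Bags: B1 = {1, 2, 3, 4, 6}  B2 = {0, 1, 2, 4, 6}  B3 = {1, 2, 3, 5, 6}
Tree: B1–B2, B1–B3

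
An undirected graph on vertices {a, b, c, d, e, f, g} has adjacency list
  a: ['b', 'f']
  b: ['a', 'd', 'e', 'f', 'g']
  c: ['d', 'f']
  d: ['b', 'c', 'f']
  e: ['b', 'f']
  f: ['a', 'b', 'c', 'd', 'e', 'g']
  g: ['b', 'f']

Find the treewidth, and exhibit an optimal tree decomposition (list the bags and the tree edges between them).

Treewidth 2.
One such decomposition:
Bags: B1 = {a, b, f}  B2 = {b, d, f}  B3 = {b, f, g}  B4 = {b, e, f}  B5 = {c, d, f}
Tree: B1–B2, B1–B3, B3–B4, B2–B5

Every bag has size at most 3, so the width is 3 − 1 = 2 and tw(G) ≤ 2. Conversely, {c, d, f} is a clique of size 3, and the vertices of any clique must share a bag in every tree decomposition; so some bag has ≥ 3 vertices and tw(G) ≥ 2. Therefore the treewidth is 2.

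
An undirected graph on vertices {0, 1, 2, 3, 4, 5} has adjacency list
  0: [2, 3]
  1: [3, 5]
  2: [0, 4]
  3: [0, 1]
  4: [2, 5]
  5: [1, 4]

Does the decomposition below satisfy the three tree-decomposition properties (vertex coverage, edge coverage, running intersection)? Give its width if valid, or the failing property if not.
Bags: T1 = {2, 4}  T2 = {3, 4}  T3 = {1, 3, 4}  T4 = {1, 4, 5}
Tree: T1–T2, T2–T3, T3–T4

No — vertex 0 appears in no bag.

A tree decomposition must satisfy three properties: every vertex lies in some bag; for every edge, both endpoints lie together in some bag; and for every vertex, the bags containing it form a connected subtree. Here vertex 0 appears in no bag, so the decomposition is invalid.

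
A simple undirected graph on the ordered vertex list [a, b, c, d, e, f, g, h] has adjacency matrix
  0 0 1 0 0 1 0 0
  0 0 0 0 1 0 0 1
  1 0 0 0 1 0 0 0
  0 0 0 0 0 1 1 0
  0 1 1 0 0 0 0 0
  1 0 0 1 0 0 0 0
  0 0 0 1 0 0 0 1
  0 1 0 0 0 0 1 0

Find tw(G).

A width-2 tree decomposition is:
Bags: B1 = {a, d, f}  B2 = {a, d, g}  B3 = {a, g, h}  B4 = {a, b, h}  B5 = {a, b, e}  B6 = {a, c, e}
Tree: B1–B2, B2–B3, B3–B4, B4–B5, B5–B6
Each bag holds 3 vertices, so the decomposition has width 2, which upper-bounds the treewidth. For the lower bound, G contains the cycle a–f–d–g–h–b–e–c–a, so G is not a forest; only forests have treewidth ≤ 1, hence tw(G) ≥ 2. The upper and lower bounds meet at 2, so that is the treewidth.

2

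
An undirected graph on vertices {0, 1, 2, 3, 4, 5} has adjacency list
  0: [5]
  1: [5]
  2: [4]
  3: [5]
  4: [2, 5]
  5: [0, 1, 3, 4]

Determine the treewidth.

A width-1 tree decomposition is:
Bags: B1 = {4, 5}  B2 = {2, 4}  B3 = {1, 5}  B4 = {0, 5}  B5 = {3, 5}
Tree: B1–B2, B1–B3, B1–B4, B3–B5
Every bag has size at most 2, so the width is 2 − 1 = 1 and tw(G) ≤ 1. Any graph with an edge has treewidth ≥ 1, and G has the edge 5–4. Therefore the treewidth is 1.

1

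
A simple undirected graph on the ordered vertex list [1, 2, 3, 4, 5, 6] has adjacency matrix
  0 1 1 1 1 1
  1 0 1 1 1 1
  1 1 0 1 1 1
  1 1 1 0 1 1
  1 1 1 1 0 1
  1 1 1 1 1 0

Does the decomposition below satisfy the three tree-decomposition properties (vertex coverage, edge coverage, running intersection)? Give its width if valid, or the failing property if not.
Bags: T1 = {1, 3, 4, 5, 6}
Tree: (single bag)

A tree decomposition must satisfy three properties: every vertex lies in some bag; for every edge, both endpoints lie together in some bag; and for every vertex, the bags containing it form a connected subtree. Here vertex 2 appears in no bag, so the decomposition is invalid.

No — vertex 2 appears in no bag.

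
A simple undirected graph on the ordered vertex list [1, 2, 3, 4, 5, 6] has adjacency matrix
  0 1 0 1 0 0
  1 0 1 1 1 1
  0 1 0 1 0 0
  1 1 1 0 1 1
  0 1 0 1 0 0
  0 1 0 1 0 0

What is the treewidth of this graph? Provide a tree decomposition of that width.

Every bag has size at most 3, so the width is 3 − 1 = 2 and tw(G) ≤ 2. Conversely, {1, 2, 4} is a clique of size 3, and the vertices of any clique must share a bag in every tree decomposition; so some bag has ≥ 3 vertices and tw(G) ≥ 2. The upper and lower bounds meet at 2, so that is the treewidth.

Treewidth 2.
One optimal decomposition is:
Bags: B1 = {1, 2, 4}  B2 = {2, 4, 5}  B3 = {2, 3, 4}  B4 = {2, 4, 6}
Tree: B1–B2, B2–B3, B3–B4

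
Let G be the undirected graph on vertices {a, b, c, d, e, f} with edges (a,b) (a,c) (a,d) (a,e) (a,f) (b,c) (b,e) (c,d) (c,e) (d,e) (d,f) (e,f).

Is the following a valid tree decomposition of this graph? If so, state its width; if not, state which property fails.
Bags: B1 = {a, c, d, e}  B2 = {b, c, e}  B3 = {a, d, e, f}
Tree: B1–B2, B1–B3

A tree decomposition must satisfy three properties: every vertex lies in some bag; for every edge, both endpoints lie together in some bag; and for every vertex, the bags containing it form a connected subtree. Here edge (a,b) lies in no bag, so the decomposition is invalid.

No — edge (a,b) lies in no bag.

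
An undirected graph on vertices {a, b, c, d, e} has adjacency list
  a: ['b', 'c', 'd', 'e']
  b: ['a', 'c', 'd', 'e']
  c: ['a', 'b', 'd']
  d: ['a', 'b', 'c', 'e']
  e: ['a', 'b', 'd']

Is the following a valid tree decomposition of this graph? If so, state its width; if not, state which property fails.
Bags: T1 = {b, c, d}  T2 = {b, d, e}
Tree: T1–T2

No — vertex a appears in no bag.

A tree decomposition must satisfy three properties: every vertex lies in some bag; for every edge, both endpoints lie together in some bag; and for every vertex, the bags containing it form a connected subtree. Here vertex a appears in no bag, so the decomposition is invalid.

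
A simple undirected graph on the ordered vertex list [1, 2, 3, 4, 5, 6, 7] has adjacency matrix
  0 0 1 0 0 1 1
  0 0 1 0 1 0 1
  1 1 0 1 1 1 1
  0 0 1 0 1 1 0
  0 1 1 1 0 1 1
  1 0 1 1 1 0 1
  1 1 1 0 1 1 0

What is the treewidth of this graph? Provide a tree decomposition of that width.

Each bag holds 4 vertices, so the decomposition has width 3, which upper-bounds the treewidth. On the other hand G contains the 4-clique {1, 3, 6, 7}. A clique must lie in a single bag of any decomposition, so no decomposition can have width below 3. Hence tw(G) = 3 exactly.

Treewidth 3.
Bags: B1 = {2, 3, 5, 7}  B2 = {3, 5, 6, 7}  B3 = {3, 4, 5, 6}  B4 = {1, 3, 6, 7}
Tree: B1–B2, B2–B3, B2–B4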